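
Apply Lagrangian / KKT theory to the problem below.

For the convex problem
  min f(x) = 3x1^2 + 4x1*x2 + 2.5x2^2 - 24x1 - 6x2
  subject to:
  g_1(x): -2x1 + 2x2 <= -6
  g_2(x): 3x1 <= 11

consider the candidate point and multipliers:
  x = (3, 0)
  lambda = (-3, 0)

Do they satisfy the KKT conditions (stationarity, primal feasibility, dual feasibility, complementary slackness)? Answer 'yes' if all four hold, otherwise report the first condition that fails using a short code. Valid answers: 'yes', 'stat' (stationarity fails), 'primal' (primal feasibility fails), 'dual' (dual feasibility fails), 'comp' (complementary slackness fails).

Gradient of f: grad f(x) = Q x + c = (-6, 6)
Constraint values g_i(x) = a_i^T x - b_i:
  g_1((3, 0)) = 0
  g_2((3, 0)) = -2
Stationarity residual: grad f(x) + sum_i lambda_i a_i = (0, 0)
  -> stationarity OK
Primal feasibility (all g_i <= 0): OK
Dual feasibility (all lambda_i >= 0): FAILS
Complementary slackness (lambda_i * g_i(x) = 0 for all i): OK

Verdict: the first failing condition is dual_feasibility -> dual.

dual


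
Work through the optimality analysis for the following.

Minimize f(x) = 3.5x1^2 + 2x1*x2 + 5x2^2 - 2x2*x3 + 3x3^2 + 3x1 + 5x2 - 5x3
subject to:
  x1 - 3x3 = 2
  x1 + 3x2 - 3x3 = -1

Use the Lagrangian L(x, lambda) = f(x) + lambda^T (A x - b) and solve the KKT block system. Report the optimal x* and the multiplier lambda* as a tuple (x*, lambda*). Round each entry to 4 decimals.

Form the Lagrangian:
  L(x, lambda) = (1/2) x^T Q x + c^T x + lambda^T (A x - b)
Stationarity (grad_x L = 0): Q x + c + A^T lambda = 0.
Primal feasibility: A x = b.

This gives the KKT block system:
  [ Q   A^T ] [ x     ]   [-c ]
  [ A    0  ] [ lambda ] = [ b ]

Solving the linear system:
  x*      = (0.1739, -1, -0.6087)
  lambda* = (-3.3623, 1.1449)
  f(x*)   = 3.2174

x* = (0.1739, -1, -0.6087), lambda* = (-3.3623, 1.1449)


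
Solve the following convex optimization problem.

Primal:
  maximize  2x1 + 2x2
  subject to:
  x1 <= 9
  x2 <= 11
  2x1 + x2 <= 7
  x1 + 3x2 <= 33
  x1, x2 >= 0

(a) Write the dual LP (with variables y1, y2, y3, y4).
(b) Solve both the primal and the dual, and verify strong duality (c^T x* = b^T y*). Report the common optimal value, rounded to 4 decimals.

The standard primal-dual pair for 'max c^T x s.t. A x <= b, x >= 0' is:
  Dual:  min b^T y  s.t.  A^T y >= c,  y >= 0.

So the dual LP is:
  minimize  9y1 + 11y2 + 7y3 + 33y4
  subject to:
    y1 + 2y3 + y4 >= 2
    y2 + y3 + 3y4 >= 2
    y1, y2, y3, y4 >= 0

Solving the primal: x* = (0, 7).
  primal value c^T x* = 14.
Solving the dual: y* = (0, 0, 2, 0).
  dual value b^T y* = 14.
Strong duality: c^T x* = b^T y*. Confirmed.

14


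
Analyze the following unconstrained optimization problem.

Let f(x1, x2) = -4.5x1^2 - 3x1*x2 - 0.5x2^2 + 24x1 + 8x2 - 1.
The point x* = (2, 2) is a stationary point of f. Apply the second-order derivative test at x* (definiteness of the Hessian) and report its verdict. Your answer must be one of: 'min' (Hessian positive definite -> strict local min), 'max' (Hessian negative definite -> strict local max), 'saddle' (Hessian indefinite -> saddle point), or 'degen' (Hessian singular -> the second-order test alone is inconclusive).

Compute the Hessian H = grad^2 f:
  H = [[-9, -3], [-3, -1]]
Verify stationarity: grad f(x*) = H x* + g = (0, 0).
Eigenvalues of H: -10, 0.
H has a zero eigenvalue (singular; negative semidefinite but not definite), so H is neither positive definite, negative definite, nor indefinite. The second-order test alone is inconclusive -> degen.
(Indeed, f is constant along the null direction of H through x*, so x* is not a strict local extremum.)

degen


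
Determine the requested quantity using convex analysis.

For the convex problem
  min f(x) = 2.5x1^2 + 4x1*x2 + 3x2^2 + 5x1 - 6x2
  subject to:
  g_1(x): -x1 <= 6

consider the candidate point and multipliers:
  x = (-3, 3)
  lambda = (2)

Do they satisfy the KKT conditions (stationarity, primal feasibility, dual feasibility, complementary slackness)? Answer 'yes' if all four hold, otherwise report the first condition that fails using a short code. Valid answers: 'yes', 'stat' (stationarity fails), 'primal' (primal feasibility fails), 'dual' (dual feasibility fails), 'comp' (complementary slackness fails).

Gradient of f: grad f(x) = Q x + c = (2, 0)
Constraint values g_i(x) = a_i^T x - b_i:
  g_1((-3, 3)) = -3
Stationarity residual: grad f(x) + sum_i lambda_i a_i = (0, 0)
  -> stationarity OK
Primal feasibility (all g_i <= 0): OK
Dual feasibility (all lambda_i >= 0): OK
Complementary slackness (lambda_i * g_i(x) = 0 for all i): FAILS

Verdict: the first failing condition is complementary_slackness -> comp.

comp


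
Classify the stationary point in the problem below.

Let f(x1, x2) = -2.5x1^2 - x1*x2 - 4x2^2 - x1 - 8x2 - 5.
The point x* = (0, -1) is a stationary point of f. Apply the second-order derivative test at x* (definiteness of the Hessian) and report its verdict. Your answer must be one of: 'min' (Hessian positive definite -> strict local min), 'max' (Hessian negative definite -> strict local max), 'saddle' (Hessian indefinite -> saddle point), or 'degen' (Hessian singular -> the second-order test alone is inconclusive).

Compute the Hessian H = grad^2 f:
  H = [[-5, -1], [-1, -8]]
Verify stationarity: grad f(x*) = H x* + g = (0, 0).
Eigenvalues of H: -8.3028, -4.6972.
Both eigenvalues < 0, so H is negative definite -> x* is a strict local max.

max


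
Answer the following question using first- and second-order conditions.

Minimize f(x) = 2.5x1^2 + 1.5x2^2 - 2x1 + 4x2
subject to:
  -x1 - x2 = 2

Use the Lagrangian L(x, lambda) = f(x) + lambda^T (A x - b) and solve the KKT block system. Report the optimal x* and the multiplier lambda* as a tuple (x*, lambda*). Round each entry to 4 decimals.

Form the Lagrangian:
  L(x, lambda) = (1/2) x^T Q x + c^T x + lambda^T (A x - b)
Stationarity (grad_x L = 0): Q x + c + A^T lambda = 0.
Primal feasibility: A x = b.

This gives the KKT block system:
  [ Q   A^T ] [ x     ]   [-c ]
  [ A    0  ] [ lambda ] = [ b ]

Solving the linear system:
  x*      = (0, -2)
  lambda* = (-2)
  f(x*)   = -2

x* = (0, -2), lambda* = (-2)


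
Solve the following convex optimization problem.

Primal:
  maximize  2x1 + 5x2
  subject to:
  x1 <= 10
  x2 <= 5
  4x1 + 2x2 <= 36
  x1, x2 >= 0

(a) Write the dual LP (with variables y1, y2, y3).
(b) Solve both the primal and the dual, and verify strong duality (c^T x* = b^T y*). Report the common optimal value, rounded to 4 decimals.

The standard primal-dual pair for 'max c^T x s.t. A x <= b, x >= 0' is:
  Dual:  min b^T y  s.t.  A^T y >= c,  y >= 0.

So the dual LP is:
  minimize  10y1 + 5y2 + 36y3
  subject to:
    y1 + 4y3 >= 2
    y2 + 2y3 >= 5
    y1, y2, y3 >= 0

Solving the primal: x* = (6.5, 5).
  primal value c^T x* = 38.
Solving the dual: y* = (0, 4, 0.5).
  dual value b^T y* = 38.
Strong duality: c^T x* = b^T y*. Confirmed.

38


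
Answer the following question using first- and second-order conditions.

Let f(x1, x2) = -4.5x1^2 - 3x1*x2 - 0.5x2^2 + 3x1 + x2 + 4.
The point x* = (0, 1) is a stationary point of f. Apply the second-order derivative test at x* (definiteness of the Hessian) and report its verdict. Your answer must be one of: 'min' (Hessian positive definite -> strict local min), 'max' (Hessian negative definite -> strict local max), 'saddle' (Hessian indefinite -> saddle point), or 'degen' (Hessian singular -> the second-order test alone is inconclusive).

Compute the Hessian H = grad^2 f:
  H = [[-9, -3], [-3, -1]]
Verify stationarity: grad f(x*) = H x* + g = (0, 0).
Eigenvalues of H: -10, 0.
H has a zero eigenvalue (singular; negative semidefinite but not definite), so H is neither positive definite, negative definite, nor indefinite. The second-order test alone is inconclusive -> degen.
(Indeed, f is constant along the null direction of H through x*, so x* is not a strict local extremum.)

degen


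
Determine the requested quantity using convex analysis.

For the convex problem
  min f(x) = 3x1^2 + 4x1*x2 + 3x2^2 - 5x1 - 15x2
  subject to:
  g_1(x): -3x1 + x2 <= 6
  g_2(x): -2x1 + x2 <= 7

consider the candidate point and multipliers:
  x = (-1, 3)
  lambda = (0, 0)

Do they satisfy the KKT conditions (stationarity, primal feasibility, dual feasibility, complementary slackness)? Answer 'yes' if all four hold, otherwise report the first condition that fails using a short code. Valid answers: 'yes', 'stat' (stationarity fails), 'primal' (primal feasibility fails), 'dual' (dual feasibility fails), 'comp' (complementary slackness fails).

Gradient of f: grad f(x) = Q x + c = (1, -1)
Constraint values g_i(x) = a_i^T x - b_i:
  g_1((-1, 3)) = 0
  g_2((-1, 3)) = -2
Stationarity residual: grad f(x) + sum_i lambda_i a_i = (1, -1)
  -> stationarity FAILS
Primal feasibility (all g_i <= 0): OK
Dual feasibility (all lambda_i >= 0): OK
Complementary slackness (lambda_i * g_i(x) = 0 for all i): OK

Verdict: the first failing condition is stationarity -> stat.

stat


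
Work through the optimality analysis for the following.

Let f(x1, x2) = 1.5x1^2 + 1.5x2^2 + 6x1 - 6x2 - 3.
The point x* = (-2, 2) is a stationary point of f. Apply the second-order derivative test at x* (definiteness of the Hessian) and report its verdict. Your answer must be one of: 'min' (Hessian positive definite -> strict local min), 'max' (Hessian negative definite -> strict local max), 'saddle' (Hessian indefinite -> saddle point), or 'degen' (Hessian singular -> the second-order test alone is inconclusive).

Compute the Hessian H = grad^2 f:
  H = [[3, 0], [0, 3]]
Verify stationarity: grad f(x*) = H x* + g = (0, 0).
Eigenvalues of H: 3, 3.
Both eigenvalues > 0, so H is positive definite -> x* is a strict local min.

min


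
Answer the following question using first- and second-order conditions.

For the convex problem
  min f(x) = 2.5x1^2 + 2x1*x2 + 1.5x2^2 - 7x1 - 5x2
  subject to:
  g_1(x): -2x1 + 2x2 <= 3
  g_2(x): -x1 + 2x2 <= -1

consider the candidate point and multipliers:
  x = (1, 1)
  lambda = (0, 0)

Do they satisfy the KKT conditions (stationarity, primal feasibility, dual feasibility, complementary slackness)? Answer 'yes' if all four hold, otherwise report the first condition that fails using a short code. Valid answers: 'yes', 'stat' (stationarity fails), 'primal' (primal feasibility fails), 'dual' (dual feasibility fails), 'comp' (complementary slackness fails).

Gradient of f: grad f(x) = Q x + c = (0, 0)
Constraint values g_i(x) = a_i^T x - b_i:
  g_1((1, 1)) = -3
  g_2((1, 1)) = 2
Stationarity residual: grad f(x) + sum_i lambda_i a_i = (0, 0)
  -> stationarity OK
Primal feasibility (all g_i <= 0): FAILS
Dual feasibility (all lambda_i >= 0): OK
Complementary slackness (lambda_i * g_i(x) = 0 for all i): OK

Verdict: the first failing condition is primal_feasibility -> primal.

primal


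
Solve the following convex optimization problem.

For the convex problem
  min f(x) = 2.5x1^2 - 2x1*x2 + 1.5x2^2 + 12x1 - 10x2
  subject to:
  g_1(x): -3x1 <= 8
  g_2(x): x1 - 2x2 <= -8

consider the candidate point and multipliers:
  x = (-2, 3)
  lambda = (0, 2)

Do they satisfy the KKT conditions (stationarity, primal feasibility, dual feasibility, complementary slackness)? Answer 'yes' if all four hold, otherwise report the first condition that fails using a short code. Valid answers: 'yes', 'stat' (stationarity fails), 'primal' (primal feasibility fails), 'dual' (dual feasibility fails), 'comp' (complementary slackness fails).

Gradient of f: grad f(x) = Q x + c = (-4, 3)
Constraint values g_i(x) = a_i^T x - b_i:
  g_1((-2, 3)) = -2
  g_2((-2, 3)) = 0
Stationarity residual: grad f(x) + sum_i lambda_i a_i = (-2, -1)
  -> stationarity FAILS
Primal feasibility (all g_i <= 0): OK
Dual feasibility (all lambda_i >= 0): OK
Complementary slackness (lambda_i * g_i(x) = 0 for all i): OK

Verdict: the first failing condition is stationarity -> stat.

stat


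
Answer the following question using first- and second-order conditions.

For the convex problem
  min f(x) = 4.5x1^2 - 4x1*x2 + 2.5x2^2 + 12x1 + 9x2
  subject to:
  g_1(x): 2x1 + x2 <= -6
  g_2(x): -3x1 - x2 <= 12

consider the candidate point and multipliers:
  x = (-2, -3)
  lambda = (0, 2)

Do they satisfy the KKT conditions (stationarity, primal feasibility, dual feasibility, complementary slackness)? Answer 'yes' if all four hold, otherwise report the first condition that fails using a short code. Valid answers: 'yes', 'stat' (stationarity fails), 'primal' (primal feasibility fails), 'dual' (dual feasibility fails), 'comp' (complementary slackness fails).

Gradient of f: grad f(x) = Q x + c = (6, 2)
Constraint values g_i(x) = a_i^T x - b_i:
  g_1((-2, -3)) = -1
  g_2((-2, -3)) = -3
Stationarity residual: grad f(x) + sum_i lambda_i a_i = (0, 0)
  -> stationarity OK
Primal feasibility (all g_i <= 0): OK
Dual feasibility (all lambda_i >= 0): OK
Complementary slackness (lambda_i * g_i(x) = 0 for all i): FAILS

Verdict: the first failing condition is complementary_slackness -> comp.

comp


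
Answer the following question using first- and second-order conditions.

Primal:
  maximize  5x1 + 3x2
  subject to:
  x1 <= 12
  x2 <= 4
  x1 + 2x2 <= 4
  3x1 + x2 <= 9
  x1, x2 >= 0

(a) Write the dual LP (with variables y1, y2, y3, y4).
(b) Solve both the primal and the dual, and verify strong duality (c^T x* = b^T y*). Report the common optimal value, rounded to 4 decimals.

The standard primal-dual pair for 'max c^T x s.t. A x <= b, x >= 0' is:
  Dual:  min b^T y  s.t.  A^T y >= c,  y >= 0.

So the dual LP is:
  minimize  12y1 + 4y2 + 4y3 + 9y4
  subject to:
    y1 + y3 + 3y4 >= 5
    y2 + 2y3 + y4 >= 3
    y1, y2, y3, y4 >= 0

Solving the primal: x* = (2.8, 0.6).
  primal value c^T x* = 15.8.
Solving the dual: y* = (0, 0, 0.8, 1.4).
  dual value b^T y* = 15.8.
Strong duality: c^T x* = b^T y*. Confirmed.

15.8


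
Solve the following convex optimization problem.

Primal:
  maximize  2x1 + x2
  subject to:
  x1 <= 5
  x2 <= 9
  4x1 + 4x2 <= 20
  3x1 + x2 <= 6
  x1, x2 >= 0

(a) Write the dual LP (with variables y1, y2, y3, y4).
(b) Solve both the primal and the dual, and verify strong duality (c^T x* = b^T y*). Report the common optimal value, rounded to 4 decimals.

The standard primal-dual pair for 'max c^T x s.t. A x <= b, x >= 0' is:
  Dual:  min b^T y  s.t.  A^T y >= c,  y >= 0.

So the dual LP is:
  minimize  5y1 + 9y2 + 20y3 + 6y4
  subject to:
    y1 + 4y3 + 3y4 >= 2
    y2 + 4y3 + y4 >= 1
    y1, y2, y3, y4 >= 0

Solving the primal: x* = (0.5, 4.5).
  primal value c^T x* = 5.5.
Solving the dual: y* = (0, 0, 0.125, 0.5).
  dual value b^T y* = 5.5.
Strong duality: c^T x* = b^T y*. Confirmed.

5.5


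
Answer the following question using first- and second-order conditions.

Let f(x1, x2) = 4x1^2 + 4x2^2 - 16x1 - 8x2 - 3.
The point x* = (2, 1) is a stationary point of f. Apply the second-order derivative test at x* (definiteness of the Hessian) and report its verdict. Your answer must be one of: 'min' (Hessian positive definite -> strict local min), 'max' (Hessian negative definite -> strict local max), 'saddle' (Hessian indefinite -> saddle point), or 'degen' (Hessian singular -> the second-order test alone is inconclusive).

Compute the Hessian H = grad^2 f:
  H = [[8, 0], [0, 8]]
Verify stationarity: grad f(x*) = H x* + g = (0, 0).
Eigenvalues of H: 8, 8.
Both eigenvalues > 0, so H is positive definite -> x* is a strict local min.

min


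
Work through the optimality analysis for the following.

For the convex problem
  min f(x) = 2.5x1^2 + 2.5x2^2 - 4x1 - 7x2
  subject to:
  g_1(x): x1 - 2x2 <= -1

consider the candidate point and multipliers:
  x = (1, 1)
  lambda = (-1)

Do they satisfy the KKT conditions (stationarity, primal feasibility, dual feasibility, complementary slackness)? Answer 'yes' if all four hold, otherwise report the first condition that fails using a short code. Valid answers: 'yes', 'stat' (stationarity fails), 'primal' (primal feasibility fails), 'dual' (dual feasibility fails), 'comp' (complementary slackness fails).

Gradient of f: grad f(x) = Q x + c = (1, -2)
Constraint values g_i(x) = a_i^T x - b_i:
  g_1((1, 1)) = 0
Stationarity residual: grad f(x) + sum_i lambda_i a_i = (0, 0)
  -> stationarity OK
Primal feasibility (all g_i <= 0): OK
Dual feasibility (all lambda_i >= 0): FAILS
Complementary slackness (lambda_i * g_i(x) = 0 for all i): OK

Verdict: the first failing condition is dual_feasibility -> dual.

dual


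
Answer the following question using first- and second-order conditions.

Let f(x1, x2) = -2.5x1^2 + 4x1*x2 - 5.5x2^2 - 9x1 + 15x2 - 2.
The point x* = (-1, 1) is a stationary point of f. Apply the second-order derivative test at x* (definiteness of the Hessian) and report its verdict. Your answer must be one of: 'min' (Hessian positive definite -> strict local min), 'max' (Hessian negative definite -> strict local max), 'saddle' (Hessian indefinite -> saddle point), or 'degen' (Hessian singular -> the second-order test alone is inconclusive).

Compute the Hessian H = grad^2 f:
  H = [[-5, 4], [4, -11]]
Verify stationarity: grad f(x*) = H x* + g = (0, 0).
Eigenvalues of H: -13, -3.
Both eigenvalues < 0, so H is negative definite -> x* is a strict local max.

max


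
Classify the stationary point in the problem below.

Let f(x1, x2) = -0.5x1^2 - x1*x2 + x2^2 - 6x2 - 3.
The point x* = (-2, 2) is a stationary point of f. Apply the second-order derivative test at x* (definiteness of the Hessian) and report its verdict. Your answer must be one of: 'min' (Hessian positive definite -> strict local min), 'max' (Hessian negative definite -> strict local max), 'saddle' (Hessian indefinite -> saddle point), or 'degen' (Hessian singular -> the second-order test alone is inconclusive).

Compute the Hessian H = grad^2 f:
  H = [[-1, -1], [-1, 2]]
Verify stationarity: grad f(x*) = H x* + g = (0, 0).
Eigenvalues of H: -1.3028, 2.3028.
Eigenvalues have mixed signs, so H is indefinite -> x* is a saddle point.

saddle


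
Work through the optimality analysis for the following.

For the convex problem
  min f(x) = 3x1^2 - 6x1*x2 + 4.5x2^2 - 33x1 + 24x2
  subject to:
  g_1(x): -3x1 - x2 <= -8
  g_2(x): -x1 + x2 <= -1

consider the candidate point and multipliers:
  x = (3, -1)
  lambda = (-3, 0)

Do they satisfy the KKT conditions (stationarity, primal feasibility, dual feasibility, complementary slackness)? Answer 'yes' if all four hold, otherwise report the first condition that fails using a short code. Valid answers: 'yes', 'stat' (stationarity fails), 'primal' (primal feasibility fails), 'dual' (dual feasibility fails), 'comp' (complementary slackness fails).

Gradient of f: grad f(x) = Q x + c = (-9, -3)
Constraint values g_i(x) = a_i^T x - b_i:
  g_1((3, -1)) = 0
  g_2((3, -1)) = -3
Stationarity residual: grad f(x) + sum_i lambda_i a_i = (0, 0)
  -> stationarity OK
Primal feasibility (all g_i <= 0): OK
Dual feasibility (all lambda_i >= 0): FAILS
Complementary slackness (lambda_i * g_i(x) = 0 for all i): OK

Verdict: the first failing condition is dual_feasibility -> dual.

dual


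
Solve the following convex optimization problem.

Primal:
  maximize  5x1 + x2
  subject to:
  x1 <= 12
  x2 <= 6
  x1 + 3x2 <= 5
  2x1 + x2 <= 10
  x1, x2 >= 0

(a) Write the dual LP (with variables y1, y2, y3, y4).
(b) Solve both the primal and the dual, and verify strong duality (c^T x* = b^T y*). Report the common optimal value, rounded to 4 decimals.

The standard primal-dual pair for 'max c^T x s.t. A x <= b, x >= 0' is:
  Dual:  min b^T y  s.t.  A^T y >= c,  y >= 0.

So the dual LP is:
  minimize  12y1 + 6y2 + 5y3 + 10y4
  subject to:
    y1 + y3 + 2y4 >= 5
    y2 + 3y3 + y4 >= 1
    y1, y2, y3, y4 >= 0

Solving the primal: x* = (5, 0).
  primal value c^T x* = 25.
Solving the dual: y* = (0, 0, 0, 2.5).
  dual value b^T y* = 25.
Strong duality: c^T x* = b^T y*. Confirmed.

25


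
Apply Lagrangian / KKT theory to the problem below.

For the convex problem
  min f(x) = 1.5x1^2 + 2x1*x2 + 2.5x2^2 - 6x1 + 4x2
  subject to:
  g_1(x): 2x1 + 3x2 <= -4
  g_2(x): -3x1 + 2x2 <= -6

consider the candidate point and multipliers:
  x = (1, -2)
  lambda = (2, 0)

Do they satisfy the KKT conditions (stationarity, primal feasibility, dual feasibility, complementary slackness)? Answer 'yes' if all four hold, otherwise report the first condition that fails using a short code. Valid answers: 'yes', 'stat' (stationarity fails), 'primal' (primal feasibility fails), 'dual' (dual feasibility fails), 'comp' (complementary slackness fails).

Gradient of f: grad f(x) = Q x + c = (-7, -4)
Constraint values g_i(x) = a_i^T x - b_i:
  g_1((1, -2)) = 0
  g_2((1, -2)) = -1
Stationarity residual: grad f(x) + sum_i lambda_i a_i = (-3, 2)
  -> stationarity FAILS
Primal feasibility (all g_i <= 0): OK
Dual feasibility (all lambda_i >= 0): OK
Complementary slackness (lambda_i * g_i(x) = 0 for all i): OK

Verdict: the first failing condition is stationarity -> stat.

stat


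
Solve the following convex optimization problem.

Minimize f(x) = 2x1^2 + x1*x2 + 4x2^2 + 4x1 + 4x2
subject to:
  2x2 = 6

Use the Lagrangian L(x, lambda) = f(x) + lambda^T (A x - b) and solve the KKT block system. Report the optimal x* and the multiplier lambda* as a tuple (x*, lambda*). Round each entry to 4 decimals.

Form the Lagrangian:
  L(x, lambda) = (1/2) x^T Q x + c^T x + lambda^T (A x - b)
Stationarity (grad_x L = 0): Q x + c + A^T lambda = 0.
Primal feasibility: A x = b.

This gives the KKT block system:
  [ Q   A^T ] [ x     ]   [-c ]
  [ A    0  ] [ lambda ] = [ b ]

Solving the linear system:
  x*      = (-1.75, 3)
  lambda* = (-13.125)
  f(x*)   = 41.875

x* = (-1.75, 3), lambda* = (-13.125)


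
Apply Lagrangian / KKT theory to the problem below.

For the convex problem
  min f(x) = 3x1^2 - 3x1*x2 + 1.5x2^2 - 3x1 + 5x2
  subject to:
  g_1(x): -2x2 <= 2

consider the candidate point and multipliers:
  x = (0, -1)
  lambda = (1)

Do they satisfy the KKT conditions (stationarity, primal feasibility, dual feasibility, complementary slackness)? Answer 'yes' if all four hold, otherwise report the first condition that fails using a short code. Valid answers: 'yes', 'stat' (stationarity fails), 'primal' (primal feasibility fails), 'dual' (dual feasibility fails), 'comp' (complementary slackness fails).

Gradient of f: grad f(x) = Q x + c = (0, 2)
Constraint values g_i(x) = a_i^T x - b_i:
  g_1((0, -1)) = 0
Stationarity residual: grad f(x) + sum_i lambda_i a_i = (0, 0)
  -> stationarity OK
Primal feasibility (all g_i <= 0): OK
Dual feasibility (all lambda_i >= 0): OK
Complementary slackness (lambda_i * g_i(x) = 0 for all i): OK

Verdict: yes, KKT holds.

yes


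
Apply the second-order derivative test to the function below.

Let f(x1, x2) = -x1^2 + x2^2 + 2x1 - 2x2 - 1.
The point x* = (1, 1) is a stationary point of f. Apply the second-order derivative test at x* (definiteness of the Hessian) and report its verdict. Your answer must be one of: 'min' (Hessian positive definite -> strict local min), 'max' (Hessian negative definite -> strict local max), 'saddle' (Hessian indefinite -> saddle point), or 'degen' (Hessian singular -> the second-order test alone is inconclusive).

Compute the Hessian H = grad^2 f:
  H = [[-2, 0], [0, 2]]
Verify stationarity: grad f(x*) = H x* + g = (0, 0).
Eigenvalues of H: -2, 2.
Eigenvalues have mixed signs, so H is indefinite -> x* is a saddle point.

saddle


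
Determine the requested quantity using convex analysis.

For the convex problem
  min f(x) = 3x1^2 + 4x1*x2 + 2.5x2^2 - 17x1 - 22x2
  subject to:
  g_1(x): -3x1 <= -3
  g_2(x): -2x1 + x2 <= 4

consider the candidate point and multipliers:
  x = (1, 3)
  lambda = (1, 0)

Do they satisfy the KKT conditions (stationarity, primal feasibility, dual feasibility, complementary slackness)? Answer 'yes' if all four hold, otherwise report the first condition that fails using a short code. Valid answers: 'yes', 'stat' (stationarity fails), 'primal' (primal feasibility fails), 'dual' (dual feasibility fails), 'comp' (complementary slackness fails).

Gradient of f: grad f(x) = Q x + c = (1, -3)
Constraint values g_i(x) = a_i^T x - b_i:
  g_1((1, 3)) = 0
  g_2((1, 3)) = -3
Stationarity residual: grad f(x) + sum_i lambda_i a_i = (-2, -3)
  -> stationarity FAILS
Primal feasibility (all g_i <= 0): OK
Dual feasibility (all lambda_i >= 0): OK
Complementary slackness (lambda_i * g_i(x) = 0 for all i): OK

Verdict: the first failing condition is stationarity -> stat.

stat


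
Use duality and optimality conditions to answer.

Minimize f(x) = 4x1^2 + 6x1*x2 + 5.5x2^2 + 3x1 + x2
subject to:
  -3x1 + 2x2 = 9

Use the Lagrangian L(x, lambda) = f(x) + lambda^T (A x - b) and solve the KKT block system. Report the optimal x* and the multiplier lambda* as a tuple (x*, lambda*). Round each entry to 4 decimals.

Form the Lagrangian:
  L(x, lambda) = (1/2) x^T Q x + c^T x + lambda^T (A x - b)
Stationarity (grad_x L = 0): Q x + c + A^T lambda = 0.
Primal feasibility: A x = b.

This gives the KKT block system:
  [ Q   A^T ] [ x     ]   [-c ]
  [ A    0  ] [ lambda ] = [ b ]

Solving the linear system:
  x*      = (-2.0837, 1.3744)
  lambda* = (-1.8079)
  f(x*)   = 5.697

x* = (-2.0837, 1.3744), lambda* = (-1.8079)


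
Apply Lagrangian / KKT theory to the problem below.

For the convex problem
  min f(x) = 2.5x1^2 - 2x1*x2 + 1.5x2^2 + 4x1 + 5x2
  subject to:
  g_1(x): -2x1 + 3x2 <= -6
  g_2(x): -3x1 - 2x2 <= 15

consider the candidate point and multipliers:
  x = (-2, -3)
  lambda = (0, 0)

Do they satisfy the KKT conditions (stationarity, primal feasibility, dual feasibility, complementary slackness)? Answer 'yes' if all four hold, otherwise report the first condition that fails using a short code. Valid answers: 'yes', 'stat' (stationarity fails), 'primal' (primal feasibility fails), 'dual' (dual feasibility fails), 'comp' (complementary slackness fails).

Gradient of f: grad f(x) = Q x + c = (0, 0)
Constraint values g_i(x) = a_i^T x - b_i:
  g_1((-2, -3)) = 1
  g_2((-2, -3)) = -3
Stationarity residual: grad f(x) + sum_i lambda_i a_i = (0, 0)
  -> stationarity OK
Primal feasibility (all g_i <= 0): FAILS
Dual feasibility (all lambda_i >= 0): OK
Complementary slackness (lambda_i * g_i(x) = 0 for all i): OK

Verdict: the first failing condition is primal_feasibility -> primal.

primal


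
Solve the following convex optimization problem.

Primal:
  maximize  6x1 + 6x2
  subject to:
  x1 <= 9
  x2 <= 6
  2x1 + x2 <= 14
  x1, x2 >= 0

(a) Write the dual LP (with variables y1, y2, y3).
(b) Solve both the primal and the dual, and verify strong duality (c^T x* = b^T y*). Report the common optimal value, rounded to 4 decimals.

The standard primal-dual pair for 'max c^T x s.t. A x <= b, x >= 0' is:
  Dual:  min b^T y  s.t.  A^T y >= c,  y >= 0.

So the dual LP is:
  minimize  9y1 + 6y2 + 14y3
  subject to:
    y1 + 2y3 >= 6
    y2 + y3 >= 6
    y1, y2, y3 >= 0

Solving the primal: x* = (4, 6).
  primal value c^T x* = 60.
Solving the dual: y* = (0, 3, 3).
  dual value b^T y* = 60.
Strong duality: c^T x* = b^T y*. Confirmed.

60


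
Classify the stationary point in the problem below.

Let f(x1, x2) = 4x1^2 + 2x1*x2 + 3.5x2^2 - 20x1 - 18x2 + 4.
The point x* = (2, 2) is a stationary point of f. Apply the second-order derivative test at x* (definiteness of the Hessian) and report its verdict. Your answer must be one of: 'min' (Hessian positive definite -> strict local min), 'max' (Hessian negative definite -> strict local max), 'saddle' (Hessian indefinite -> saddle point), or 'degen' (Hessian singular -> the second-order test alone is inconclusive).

Compute the Hessian H = grad^2 f:
  H = [[8, 2], [2, 7]]
Verify stationarity: grad f(x*) = H x* + g = (0, 0).
Eigenvalues of H: 5.4384, 9.5616.
Both eigenvalues > 0, so H is positive definite -> x* is a strict local min.

min


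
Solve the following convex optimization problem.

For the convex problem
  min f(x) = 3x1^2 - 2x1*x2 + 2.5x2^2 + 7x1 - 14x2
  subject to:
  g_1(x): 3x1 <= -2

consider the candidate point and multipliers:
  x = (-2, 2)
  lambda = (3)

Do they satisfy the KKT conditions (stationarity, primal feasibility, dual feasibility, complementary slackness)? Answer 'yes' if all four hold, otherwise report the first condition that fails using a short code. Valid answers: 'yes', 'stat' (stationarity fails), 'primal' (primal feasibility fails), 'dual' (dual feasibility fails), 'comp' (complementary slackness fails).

Gradient of f: grad f(x) = Q x + c = (-9, 0)
Constraint values g_i(x) = a_i^T x - b_i:
  g_1((-2, 2)) = -4
Stationarity residual: grad f(x) + sum_i lambda_i a_i = (0, 0)
  -> stationarity OK
Primal feasibility (all g_i <= 0): OK
Dual feasibility (all lambda_i >= 0): OK
Complementary slackness (lambda_i * g_i(x) = 0 for all i): FAILS

Verdict: the first failing condition is complementary_slackness -> comp.

comp


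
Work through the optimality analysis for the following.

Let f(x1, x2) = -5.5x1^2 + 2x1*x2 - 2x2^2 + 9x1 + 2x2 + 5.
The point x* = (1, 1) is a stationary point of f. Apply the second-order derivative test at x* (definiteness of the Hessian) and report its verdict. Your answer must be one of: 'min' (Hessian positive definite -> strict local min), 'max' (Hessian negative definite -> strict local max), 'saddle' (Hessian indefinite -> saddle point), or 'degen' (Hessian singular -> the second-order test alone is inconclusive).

Compute the Hessian H = grad^2 f:
  H = [[-11, 2], [2, -4]]
Verify stationarity: grad f(x*) = H x* + g = (0, 0).
Eigenvalues of H: -11.5311, -3.4689.
Both eigenvalues < 0, so H is negative definite -> x* is a strict local max.

max


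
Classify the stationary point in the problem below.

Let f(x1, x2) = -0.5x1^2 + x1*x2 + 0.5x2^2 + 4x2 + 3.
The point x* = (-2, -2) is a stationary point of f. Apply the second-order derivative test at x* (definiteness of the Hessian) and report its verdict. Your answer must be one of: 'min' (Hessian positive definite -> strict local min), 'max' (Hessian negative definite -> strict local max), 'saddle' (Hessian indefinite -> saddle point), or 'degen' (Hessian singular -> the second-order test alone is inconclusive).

Compute the Hessian H = grad^2 f:
  H = [[-1, 1], [1, 1]]
Verify stationarity: grad f(x*) = H x* + g = (0, 0).
Eigenvalues of H: -1.4142, 1.4142.
Eigenvalues have mixed signs, so H is indefinite -> x* is a saddle point.

saddle


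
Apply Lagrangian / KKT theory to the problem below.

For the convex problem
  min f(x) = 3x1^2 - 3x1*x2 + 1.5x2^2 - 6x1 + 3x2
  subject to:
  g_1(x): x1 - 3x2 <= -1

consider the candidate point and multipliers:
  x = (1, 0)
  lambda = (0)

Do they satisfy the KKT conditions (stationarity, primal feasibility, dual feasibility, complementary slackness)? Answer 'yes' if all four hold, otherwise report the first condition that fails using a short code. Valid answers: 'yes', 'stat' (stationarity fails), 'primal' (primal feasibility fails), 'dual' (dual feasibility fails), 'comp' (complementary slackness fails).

Gradient of f: grad f(x) = Q x + c = (0, 0)
Constraint values g_i(x) = a_i^T x - b_i:
  g_1((1, 0)) = 2
Stationarity residual: grad f(x) + sum_i lambda_i a_i = (0, 0)
  -> stationarity OK
Primal feasibility (all g_i <= 0): FAILS
Dual feasibility (all lambda_i >= 0): OK
Complementary slackness (lambda_i * g_i(x) = 0 for all i): OK

Verdict: the first failing condition is primal_feasibility -> primal.

primal


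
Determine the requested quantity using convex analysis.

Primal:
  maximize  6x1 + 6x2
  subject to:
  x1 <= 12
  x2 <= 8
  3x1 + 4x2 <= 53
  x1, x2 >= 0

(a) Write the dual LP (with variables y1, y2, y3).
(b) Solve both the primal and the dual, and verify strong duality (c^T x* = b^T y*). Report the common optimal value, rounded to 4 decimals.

The standard primal-dual pair for 'max c^T x s.t. A x <= b, x >= 0' is:
  Dual:  min b^T y  s.t.  A^T y >= c,  y >= 0.

So the dual LP is:
  minimize  12y1 + 8y2 + 53y3
  subject to:
    y1 + 3y3 >= 6
    y2 + 4y3 >= 6
    y1, y2, y3 >= 0

Solving the primal: x* = (12, 4.25).
  primal value c^T x* = 97.5.
Solving the dual: y* = (1.5, 0, 1.5).
  dual value b^T y* = 97.5.
Strong duality: c^T x* = b^T y*. Confirmed.

97.5


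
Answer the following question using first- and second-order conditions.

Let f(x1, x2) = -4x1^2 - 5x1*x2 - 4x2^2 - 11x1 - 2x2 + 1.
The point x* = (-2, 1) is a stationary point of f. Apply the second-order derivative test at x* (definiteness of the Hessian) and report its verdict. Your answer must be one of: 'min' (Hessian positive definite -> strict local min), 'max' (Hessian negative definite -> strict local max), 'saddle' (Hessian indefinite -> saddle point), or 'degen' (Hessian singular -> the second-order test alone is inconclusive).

Compute the Hessian H = grad^2 f:
  H = [[-8, -5], [-5, -8]]
Verify stationarity: grad f(x*) = H x* + g = (0, 0).
Eigenvalues of H: -13, -3.
Both eigenvalues < 0, so H is negative definite -> x* is a strict local max.

max


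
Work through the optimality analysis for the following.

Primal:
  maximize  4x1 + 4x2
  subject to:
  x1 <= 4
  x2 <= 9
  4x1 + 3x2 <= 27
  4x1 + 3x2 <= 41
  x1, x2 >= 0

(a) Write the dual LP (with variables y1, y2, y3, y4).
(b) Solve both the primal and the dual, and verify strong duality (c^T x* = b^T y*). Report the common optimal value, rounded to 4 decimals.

The standard primal-dual pair for 'max c^T x s.t. A x <= b, x >= 0' is:
  Dual:  min b^T y  s.t.  A^T y >= c,  y >= 0.

So the dual LP is:
  minimize  4y1 + 9y2 + 27y3 + 41y4
  subject to:
    y1 + 4y3 + 4y4 >= 4
    y2 + 3y3 + 3y4 >= 4
    y1, y2, y3, y4 >= 0

Solving the primal: x* = (0, 9).
  primal value c^T x* = 36.
Solving the dual: y* = (0, 0, 1.3333, 0).
  dual value b^T y* = 36.
Strong duality: c^T x* = b^T y*. Confirmed.

36


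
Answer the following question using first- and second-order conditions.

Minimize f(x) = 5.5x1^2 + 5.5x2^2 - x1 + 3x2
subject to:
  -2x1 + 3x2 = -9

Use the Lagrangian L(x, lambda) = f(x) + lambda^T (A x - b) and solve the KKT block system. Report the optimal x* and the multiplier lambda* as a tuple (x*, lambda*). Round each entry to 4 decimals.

Form the Lagrangian:
  L(x, lambda) = (1/2) x^T Q x + c^T x + lambda^T (A x - b)
Stationarity (grad_x L = 0): Q x + c + A^T lambda = 0.
Primal feasibility: A x = b.

This gives the KKT block system:
  [ Q   A^T ] [ x     ]   [-c ]
  [ A    0  ] [ lambda ] = [ b ]

Solving the linear system:
  x*      = (1.3217, -2.1189)
  lambda* = (6.7692)
  f(x*)   = 26.6224

x* = (1.3217, -2.1189), lambda* = (6.7692)


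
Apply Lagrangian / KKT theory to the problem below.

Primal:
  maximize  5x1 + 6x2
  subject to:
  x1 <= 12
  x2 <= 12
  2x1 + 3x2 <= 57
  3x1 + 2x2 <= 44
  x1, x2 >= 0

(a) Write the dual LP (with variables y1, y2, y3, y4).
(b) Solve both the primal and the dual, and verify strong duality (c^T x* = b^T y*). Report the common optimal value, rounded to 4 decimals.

The standard primal-dual pair for 'max c^T x s.t. A x <= b, x >= 0' is:
  Dual:  min b^T y  s.t.  A^T y >= c,  y >= 0.

So the dual LP is:
  minimize  12y1 + 12y2 + 57y3 + 44y4
  subject to:
    y1 + 2y3 + 3y4 >= 5
    y2 + 3y3 + 2y4 >= 6
    y1, y2, y3, y4 >= 0

Solving the primal: x* = (6.6667, 12).
  primal value c^T x* = 105.3333.
Solving the dual: y* = (0, 2.6667, 0, 1.6667).
  dual value b^T y* = 105.3333.
Strong duality: c^T x* = b^T y*. Confirmed.

105.3333


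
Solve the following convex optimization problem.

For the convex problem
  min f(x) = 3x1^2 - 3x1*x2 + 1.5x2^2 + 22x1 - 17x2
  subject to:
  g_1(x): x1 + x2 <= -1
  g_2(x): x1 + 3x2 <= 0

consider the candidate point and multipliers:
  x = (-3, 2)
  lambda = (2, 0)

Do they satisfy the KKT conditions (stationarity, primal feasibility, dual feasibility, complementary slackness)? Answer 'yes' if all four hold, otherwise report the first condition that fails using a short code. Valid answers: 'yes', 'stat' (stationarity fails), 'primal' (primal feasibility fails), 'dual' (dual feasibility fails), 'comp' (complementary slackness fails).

Gradient of f: grad f(x) = Q x + c = (-2, -2)
Constraint values g_i(x) = a_i^T x - b_i:
  g_1((-3, 2)) = 0
  g_2((-3, 2)) = 3
Stationarity residual: grad f(x) + sum_i lambda_i a_i = (0, 0)
  -> stationarity OK
Primal feasibility (all g_i <= 0): FAILS
Dual feasibility (all lambda_i >= 0): OK
Complementary slackness (lambda_i * g_i(x) = 0 for all i): OK

Verdict: the first failing condition is primal_feasibility -> primal.

primal


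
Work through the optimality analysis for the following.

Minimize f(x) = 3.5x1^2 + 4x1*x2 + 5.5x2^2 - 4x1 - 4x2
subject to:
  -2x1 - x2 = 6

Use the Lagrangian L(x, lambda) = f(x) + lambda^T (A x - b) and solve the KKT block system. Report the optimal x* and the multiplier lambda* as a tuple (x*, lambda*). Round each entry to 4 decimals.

Form the Lagrangian:
  L(x, lambda) = (1/2) x^T Q x + c^T x + lambda^T (A x - b)
Stationarity (grad_x L = 0): Q x + c + A^T lambda = 0.
Primal feasibility: A x = b.

This gives the KKT block system:
  [ Q   A^T ] [ x     ]   [-c ]
  [ A    0  ] [ lambda ] = [ b ]

Solving the linear system:
  x*      = (-3.2, 0.4)
  lambda* = (-12.4)
  f(x*)   = 42.8

x* = (-3.2, 0.4), lambda* = (-12.4)


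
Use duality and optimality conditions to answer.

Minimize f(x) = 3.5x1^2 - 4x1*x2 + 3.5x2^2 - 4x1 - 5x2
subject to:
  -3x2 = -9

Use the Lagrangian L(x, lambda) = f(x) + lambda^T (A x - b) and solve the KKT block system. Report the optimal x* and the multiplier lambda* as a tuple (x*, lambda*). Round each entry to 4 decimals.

Form the Lagrangian:
  L(x, lambda) = (1/2) x^T Q x + c^T x + lambda^T (A x - b)
Stationarity (grad_x L = 0): Q x + c + A^T lambda = 0.
Primal feasibility: A x = b.

This gives the KKT block system:
  [ Q   A^T ] [ x     ]   [-c ]
  [ A    0  ] [ lambda ] = [ b ]

Solving the linear system:
  x*      = (2.2857, 3)
  lambda* = (2.2857)
  f(x*)   = -1.7857

x* = (2.2857, 3), lambda* = (2.2857)


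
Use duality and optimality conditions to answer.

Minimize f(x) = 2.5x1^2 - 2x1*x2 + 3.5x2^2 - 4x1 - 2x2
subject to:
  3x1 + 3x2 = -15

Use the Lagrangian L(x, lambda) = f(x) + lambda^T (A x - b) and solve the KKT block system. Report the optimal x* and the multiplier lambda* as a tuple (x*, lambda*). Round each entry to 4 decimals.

Form the Lagrangian:
  L(x, lambda) = (1/2) x^T Q x + c^T x + lambda^T (A x - b)
Stationarity (grad_x L = 0): Q x + c + A^T lambda = 0.
Primal feasibility: A x = b.

This gives the KKT block system:
  [ Q   A^T ] [ x     ]   [-c ]
  [ A    0  ] [ lambda ] = [ b ]

Solving the linear system:
  x*      = (-2.6875, -2.3125)
  lambda* = (4.2708)
  f(x*)   = 39.7187

x* = (-2.6875, -2.3125), lambda* = (4.2708)


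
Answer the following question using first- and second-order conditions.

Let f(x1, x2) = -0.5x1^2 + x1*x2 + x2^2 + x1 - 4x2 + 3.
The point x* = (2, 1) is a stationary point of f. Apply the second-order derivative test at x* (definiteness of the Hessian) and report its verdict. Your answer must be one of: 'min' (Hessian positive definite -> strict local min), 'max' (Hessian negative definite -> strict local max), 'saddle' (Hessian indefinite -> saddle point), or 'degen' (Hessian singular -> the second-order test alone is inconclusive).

Compute the Hessian H = grad^2 f:
  H = [[-1, 1], [1, 2]]
Verify stationarity: grad f(x*) = H x* + g = (0, 0).
Eigenvalues of H: -1.3028, 2.3028.
Eigenvalues have mixed signs, so H is indefinite -> x* is a saddle point.

saddle


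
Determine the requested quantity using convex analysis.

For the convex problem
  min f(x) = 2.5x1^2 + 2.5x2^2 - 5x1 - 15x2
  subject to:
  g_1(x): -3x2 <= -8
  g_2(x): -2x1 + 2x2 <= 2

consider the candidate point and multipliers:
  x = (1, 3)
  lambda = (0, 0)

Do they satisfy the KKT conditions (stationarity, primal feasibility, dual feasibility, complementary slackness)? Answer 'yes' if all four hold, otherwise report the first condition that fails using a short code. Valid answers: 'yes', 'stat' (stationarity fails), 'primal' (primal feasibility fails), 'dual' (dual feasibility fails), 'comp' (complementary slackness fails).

Gradient of f: grad f(x) = Q x + c = (0, 0)
Constraint values g_i(x) = a_i^T x - b_i:
  g_1((1, 3)) = -1
  g_2((1, 3)) = 2
Stationarity residual: grad f(x) + sum_i lambda_i a_i = (0, 0)
  -> stationarity OK
Primal feasibility (all g_i <= 0): FAILS
Dual feasibility (all lambda_i >= 0): OK
Complementary slackness (lambda_i * g_i(x) = 0 for all i): OK

Verdict: the first failing condition is primal_feasibility -> primal.

primal
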